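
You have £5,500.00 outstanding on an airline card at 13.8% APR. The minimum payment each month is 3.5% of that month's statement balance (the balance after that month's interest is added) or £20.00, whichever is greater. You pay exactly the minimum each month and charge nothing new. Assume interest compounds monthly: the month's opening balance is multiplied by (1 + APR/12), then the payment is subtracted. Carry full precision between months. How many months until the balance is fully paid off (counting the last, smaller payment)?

Monthly rate r = 13.8%/12 = 1.15% = 0.0115.
While 3.5% of the post-interest balance exceeds £20.00, each month B ← (B·(1+r))·(1 − 0.035), i.e. B shrinks by the factor (1+r)·0.965 = 0.9761.
This holds for months 1–95. Entering month 96 the balance is £552.35; 3.5% of the post-interest balance is now below £20.00, so the flat £20.00 minimum applies from here.
From month 96 a fixed £20.00 at rate r clears £552.35 in 34 more payments. Total: 95 + 34 = 129 months.

129 months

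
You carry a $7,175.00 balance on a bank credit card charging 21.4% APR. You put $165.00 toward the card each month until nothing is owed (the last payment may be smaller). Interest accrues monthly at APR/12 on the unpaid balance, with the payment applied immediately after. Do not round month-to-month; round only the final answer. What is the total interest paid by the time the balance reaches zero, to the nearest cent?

Monthly rate r = 21.4%/12 = 1.78333% = 0.0178333.
Payoff takes n = ⌈−ln(1 − rB₀/P)/ln(1+r)⌉ = ⌈84.509⌉ = 85 payments; the last is $84.28.
Total paid = 84·$165.00 + $84.28 = $13,944.28.
Total interest = total paid − principal = $13,944.28 − $7,175.00 = $6,769.28.

$6,769.28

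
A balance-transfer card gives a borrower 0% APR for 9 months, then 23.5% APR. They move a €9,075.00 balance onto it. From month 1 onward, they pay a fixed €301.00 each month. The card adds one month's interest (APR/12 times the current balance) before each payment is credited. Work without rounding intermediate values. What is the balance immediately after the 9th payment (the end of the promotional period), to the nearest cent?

Promo months 1–9 at r₀ = 0%/12 = 0; months 10+ at r₁ = 23.5%/12 = 0.0195833.
After month 9 (no interest yet): B = €9,075.00 − 9·€301.00 = €6,366.00.

€6,366.00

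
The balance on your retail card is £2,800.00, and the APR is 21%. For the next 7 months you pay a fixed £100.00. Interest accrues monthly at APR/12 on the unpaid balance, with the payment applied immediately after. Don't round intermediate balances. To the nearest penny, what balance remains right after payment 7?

£2,423.70

Monthly rate r = 21%/12 = 1.75% = 0.0175.
Each month: B ← B·(1+r) − £100.00.
Month 1: interest £49.00; balance after payment £2,749.00.
Month 2: interest £48.11; balance after payment £2,697.11.
Month 3: interest £47.20; balance after payment £2,644.31.
Month 4: interest £46.28; balance after payment £2,590.58.
Month 5: interest £45.34; balance after payment £2,535.92.
Month 6: interest £44.38; balance after payment £2,480.30.
Month 7: interest £43.41; balance after payment £2,423.70.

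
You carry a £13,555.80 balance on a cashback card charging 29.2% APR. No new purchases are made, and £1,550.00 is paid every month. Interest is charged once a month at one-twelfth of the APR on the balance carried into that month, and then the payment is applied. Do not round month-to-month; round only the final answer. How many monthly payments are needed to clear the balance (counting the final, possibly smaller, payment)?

Monthly rate r = 29.2%/12 = 2.43333% = 0.0243333.
Recurrence: B ← B·(1+r) − £1,550.00.
Month 1: interest £329.86; balance after payment £12,335.66.
Month 2: interest £300.17; balance after payment £11,085.83.
Closed form: n = −ln(1 − rB₀/P)/ln(1+r) = −ln(0.78719)/ln(1.02433) ≈ 9.953, so the balance reaches zero during payment 10.

10 payments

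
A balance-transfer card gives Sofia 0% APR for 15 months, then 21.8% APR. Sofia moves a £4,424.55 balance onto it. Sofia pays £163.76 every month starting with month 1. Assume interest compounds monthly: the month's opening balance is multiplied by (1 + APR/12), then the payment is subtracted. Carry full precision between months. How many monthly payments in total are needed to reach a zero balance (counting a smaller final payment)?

29 months

Promo months 1–15 at r₀ = 0%/12 = 0; months 16+ at r₁ = 21.8%/12 = 0.0181667.
After month 15 (no interest yet): B = £4,424.55 − 15·£163.76 = £1,968.15.
Then at r₁ with £163.76/mo: n₂ = −ln(1 − r₁·B/P)/ln(1+r₁) ≈ 13.68 → 14 more payments.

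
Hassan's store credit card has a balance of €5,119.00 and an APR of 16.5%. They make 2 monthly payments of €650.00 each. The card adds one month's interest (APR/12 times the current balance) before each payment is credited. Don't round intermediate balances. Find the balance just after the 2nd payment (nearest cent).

Monthly rate r = 16.5%/12 = 1.375% = 0.01375.
Each month: B ← B·(1+r) − €650.00.
Month 1: interest €70.39; balance after payment €4,539.39.
Month 2: interest €62.42; balance after payment €3,951.80.

€3,951.80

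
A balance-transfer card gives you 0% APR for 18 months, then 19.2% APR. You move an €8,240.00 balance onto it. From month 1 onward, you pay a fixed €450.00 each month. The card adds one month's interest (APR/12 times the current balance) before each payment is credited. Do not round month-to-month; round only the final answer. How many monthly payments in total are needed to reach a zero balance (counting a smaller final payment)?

Promo months 1–18 at r₀ = 0%/12 = 0; months 19+ at r₁ = 19.2%/12 = 0.016.
After month 18 (no interest yet): B = €8,240.00 − 18·€450.00 = €140.00.
Then at r₁ with €450.00/mo: n₂ = −ln(1 − r₁·B/P)/ln(1+r₁) ≈ 0.31 → 1 more payments.

19 payments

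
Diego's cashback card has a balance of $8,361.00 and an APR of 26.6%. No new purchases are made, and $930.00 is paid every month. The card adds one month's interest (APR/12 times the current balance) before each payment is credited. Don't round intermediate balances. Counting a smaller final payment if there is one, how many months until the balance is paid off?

Monthly rate r = 26.6%/12 = 2.21667% = 0.0221667.
Recurrence: B ← B·(1+r) − $930.00.
Month 1: interest $185.34; balance after payment $7,616.34.
Month 2: interest $168.83; balance after payment $6,855.16.
Closed form: n = −ln(1 − rB₀/P)/ln(1+r) = −ln(0.80071)/ln(1.02217) ≈ 10.137, so the balance reaches zero during payment 11.

11 months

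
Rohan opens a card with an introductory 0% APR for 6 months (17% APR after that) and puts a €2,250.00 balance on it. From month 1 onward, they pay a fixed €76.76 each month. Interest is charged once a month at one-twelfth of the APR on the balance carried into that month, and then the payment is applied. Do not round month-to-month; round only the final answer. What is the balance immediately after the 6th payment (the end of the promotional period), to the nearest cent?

Promo months 1–6 at r₀ = 0%/12 = 0; months 7+ at r₁ = 17%/12 = 0.0141667.
After month 6 (no interest yet): B = €2,250.00 − 6·€76.76 = €1,789.44.

€1,789.44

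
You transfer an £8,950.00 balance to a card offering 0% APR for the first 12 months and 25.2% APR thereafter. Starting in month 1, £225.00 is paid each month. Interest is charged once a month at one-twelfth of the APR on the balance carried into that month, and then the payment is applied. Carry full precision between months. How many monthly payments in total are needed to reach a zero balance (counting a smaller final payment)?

Promo months 1–12 at r₀ = 0%/12 = 0; months 13+ at r₁ = 25.2%/12 = 0.021.
After month 12 (no interest yet): B = £8,950.00 − 12·£225.00 = £6,250.00.
Then at r₁ with £225.00/mo: n₂ = −ln(1 − r₁·B/P)/ln(1+r₁) ≈ 42.13 → 43 more payments.

55 payments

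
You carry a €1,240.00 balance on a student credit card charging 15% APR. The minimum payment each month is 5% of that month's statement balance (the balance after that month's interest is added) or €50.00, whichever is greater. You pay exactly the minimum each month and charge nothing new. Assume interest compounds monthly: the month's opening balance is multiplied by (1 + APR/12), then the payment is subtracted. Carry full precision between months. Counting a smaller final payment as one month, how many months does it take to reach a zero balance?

29 months

Monthly rate r = 15%/12 = 1.25% = 0.0125.
While 5% of the post-interest balance exceeds €50.00, each month B ← (B·(1+r))·(1 − 0.05), i.e. B shrinks by the factor (1+r)·0.95 = 0.96187.
This holds for months 1–6. Entering month 7 the balance is €982.05; 5% of the post-interest balance is now below €50.00, so the flat €50.00 minimum applies from here.
From month 7 a fixed €50.00 at rate r clears €982.05 in 23 more payments. Total: 6 + 23 = 29 months.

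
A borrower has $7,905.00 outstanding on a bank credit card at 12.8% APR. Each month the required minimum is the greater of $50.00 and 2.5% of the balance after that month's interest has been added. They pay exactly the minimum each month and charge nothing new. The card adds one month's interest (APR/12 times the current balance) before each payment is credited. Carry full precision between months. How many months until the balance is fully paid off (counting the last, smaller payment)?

146 months

Monthly rate r = 12.8%/12 = 1.06667% = 0.0106667.
While 2.5% of the post-interest balance exceeds $50.00, each month B ← (B·(1+r))·(1 − 0.025), i.e. B shrinks by the factor (1+r)·0.975 = 0.9854.
This holds for months 1–95. Entering month 96 the balance is $1,954.77; 2.5% of the post-interest balance is now below $50.00, so the flat $50.00 minimum applies from here.
From month 96 a fixed $50.00 at rate r clears $1,954.77 in 51 more payments. Total: 95 + 51 = 146 months.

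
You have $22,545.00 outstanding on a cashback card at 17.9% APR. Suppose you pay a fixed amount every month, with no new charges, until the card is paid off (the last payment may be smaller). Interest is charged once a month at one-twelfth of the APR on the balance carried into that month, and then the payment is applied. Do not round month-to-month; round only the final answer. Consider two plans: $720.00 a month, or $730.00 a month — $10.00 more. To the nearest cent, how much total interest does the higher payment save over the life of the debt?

$163.54

Monthly rate r = 17.9%/12 = 1.49167% = 0.0149167.
At $720.00/mo: n = ⌈−ln(1 − rB₀/P)/ln(1+r)⌉ = 43 payments (last $366.38); total interest = total paid − $22,545.00 = $8,061.38.
At $730.00/mo: 42 payments (last $512.84); total interest $7,897.84.
Interest saved = $8,061.38 − $7,897.84 = $163.54.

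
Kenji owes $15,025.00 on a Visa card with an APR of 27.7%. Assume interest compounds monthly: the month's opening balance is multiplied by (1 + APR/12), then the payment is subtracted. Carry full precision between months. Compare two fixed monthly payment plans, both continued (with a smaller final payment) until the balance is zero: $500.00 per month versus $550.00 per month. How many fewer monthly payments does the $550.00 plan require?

8 fewer payments

Monthly rate r = 27.7%/12 = 2.30833% = 0.0230833.
At $500.00/mo: n = ⌈−ln(1 − rB₀/P)/ln(1+r)⌉ = 52 payments (last $420.83); total interest = total paid − $15,025.00 = $10,895.83.
At $550.00/mo: 44 payments (last $352.36); total interest $8,977.36.
Payments saved = 52 − 44 = 8.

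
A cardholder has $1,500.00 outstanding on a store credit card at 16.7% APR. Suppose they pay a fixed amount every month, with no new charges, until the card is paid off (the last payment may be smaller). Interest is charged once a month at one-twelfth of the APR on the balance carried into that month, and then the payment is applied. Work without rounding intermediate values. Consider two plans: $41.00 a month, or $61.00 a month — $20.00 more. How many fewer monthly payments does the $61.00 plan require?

Monthly rate r = 16.7%/12 = 1.39167% = 0.0139167.
At $41.00/mo: n = ⌈−ln(1 − rB₀/P)/ln(1+r)⌉ = 52 payments (last $20.10); total interest = total paid − $1,500.00 = $611.10.
At $61.00/mo: 31 payments (last $18.86); total interest $348.86.
Payments saved = 52 − 31 = 21.

21 fewer payments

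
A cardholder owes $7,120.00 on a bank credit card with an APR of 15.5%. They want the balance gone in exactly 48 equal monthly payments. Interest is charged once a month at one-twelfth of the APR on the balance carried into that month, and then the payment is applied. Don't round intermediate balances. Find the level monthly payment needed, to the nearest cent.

Monthly rate r = 15.5%/12 = 1.29167% = 0.0129167.
Level-payment amortization: P = B₀·r / (1 − (1+r)^(−n)) = 7120.00·0.0129167 / (1 − 1.01292^(−48)).
Denominator 1 − (1+r)^(−48) = 0.459915669.
P = 91.9667 / 0.459915669 ≈ 199.96.

$199.96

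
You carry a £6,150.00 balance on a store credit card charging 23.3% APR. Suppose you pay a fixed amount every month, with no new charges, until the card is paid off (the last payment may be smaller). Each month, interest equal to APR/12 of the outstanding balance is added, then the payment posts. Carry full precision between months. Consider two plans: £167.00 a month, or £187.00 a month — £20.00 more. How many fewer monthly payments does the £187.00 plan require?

Monthly rate r = 23.3%/12 = 1.94167% = 0.0194167.
At £167.00/mo: n = ⌈−ln(1 − rB₀/P)/ln(1+r)⌉ = 66 payments (last £47.54); total interest = total paid − £6,150.00 = £4,752.54.
At £187.00/mo: 53 payments (last £172.21); total interest £3,746.21.
Payments saved = 66 − 53 = 13.

13 fewer payments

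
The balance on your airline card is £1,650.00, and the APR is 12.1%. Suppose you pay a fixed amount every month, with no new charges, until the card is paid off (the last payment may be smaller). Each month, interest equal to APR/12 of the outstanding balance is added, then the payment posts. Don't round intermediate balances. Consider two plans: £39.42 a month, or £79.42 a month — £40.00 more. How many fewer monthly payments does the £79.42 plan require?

Monthly rate r = 12.1%/12 = 1.00833% = 0.0100833.
At £39.42/mo: n = ⌈−ln(1 − rB₀/P)/ln(1+r)⌉ = 55 payments (last £25.61); total interest = total paid − £1,650.00 = £504.29.
At £79.42/mo: 24 payments (last £34.28); total interest £210.94.
Payments saved = 55 − 24 = 31.

31 fewer payments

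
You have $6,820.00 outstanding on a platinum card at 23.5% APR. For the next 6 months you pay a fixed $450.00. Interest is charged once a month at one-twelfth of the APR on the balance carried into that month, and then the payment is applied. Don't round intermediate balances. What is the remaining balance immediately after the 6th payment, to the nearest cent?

$4,825.93

Monthly rate r = 23.5%/12 = 1.95833% = 0.0195833.
Each month: B ← B·(1+r) − $450.00.
Month 1: interest $133.56; balance after payment $6,503.56.
Month 2: interest $127.36; balance after payment $6,180.92.
Month 3: interest $121.04; balance after payment $5,851.96.
Month 4: interest $114.60; balance after payment $5,516.56.
Month 5: interest $108.03; balance after payment $5,174.60.
Month 6: interest $101.34; balance after payment $4,825.93.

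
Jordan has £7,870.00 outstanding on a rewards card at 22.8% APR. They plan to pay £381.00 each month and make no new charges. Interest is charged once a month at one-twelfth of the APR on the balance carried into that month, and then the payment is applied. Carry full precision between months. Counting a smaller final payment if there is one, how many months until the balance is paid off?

27 months

Monthly rate r = 22.8%/12 = 1.9% = 0.019.
Recurrence: B ← B·(1+r) − £381.00.
Month 1: interest £149.53; balance after payment £7,638.53.
Month 2: interest £145.13; balance after payment £7,402.66.
Closed form: n = −ln(1 − rB₀/P)/ln(1+r) = −ln(0.60753)/ln(1.019) ≈ 26.477, so the balance reaches zero during payment 27.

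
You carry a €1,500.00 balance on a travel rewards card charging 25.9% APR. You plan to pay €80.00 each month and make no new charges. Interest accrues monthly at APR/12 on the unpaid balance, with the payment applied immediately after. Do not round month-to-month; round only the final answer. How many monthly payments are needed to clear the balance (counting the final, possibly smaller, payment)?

25 months

Monthly rate r = 25.9%/12 = 2.15833% = 0.0215833.
Recurrence: B ← B·(1+r) − €80.00.
Month 1: interest €32.38; balance after payment €1,452.38.
Month 2: interest €31.35; balance after payment €1,403.72.
Closed form: n = −ln(1 − rB₀/P)/ln(1+r) = −ln(0.59531)/ln(1.02158) ≈ 24.289, so the balance reaches zero during payment 25.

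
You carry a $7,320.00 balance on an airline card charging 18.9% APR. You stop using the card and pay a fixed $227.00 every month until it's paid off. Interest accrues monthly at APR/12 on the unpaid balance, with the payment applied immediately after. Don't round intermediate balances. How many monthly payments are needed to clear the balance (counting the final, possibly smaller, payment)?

46 months

Monthly rate r = 18.9%/12 = 1.575% = 0.01575.
Recurrence: B ← B·(1+r) − $227.00.
Month 1: interest $115.29; balance after payment $7,208.29.
Month 2: interest $113.53; balance after payment $7,094.82.
Closed form: n = −ln(1 − rB₀/P)/ln(1+r) = −ln(0.49211)/ln(1.01575) ≈ 45.372, so the balance reaches zero during payment 46.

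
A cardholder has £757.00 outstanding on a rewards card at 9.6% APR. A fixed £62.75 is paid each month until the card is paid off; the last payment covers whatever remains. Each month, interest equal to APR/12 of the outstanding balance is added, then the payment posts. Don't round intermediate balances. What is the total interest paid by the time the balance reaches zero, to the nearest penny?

£42.29

Monthly rate r = 9.6%/12 = 0.8% = 0.008.
Payoff takes n = ⌈−ln(1 − rB₀/P)/ln(1+r)⌉ = ⌈12.737⌉ = 13 payments; the last is £46.29.
Total paid = 12·£62.75 + £46.29 = £799.29.
Total interest = total paid − principal = £799.29 − £757.00 = £42.29.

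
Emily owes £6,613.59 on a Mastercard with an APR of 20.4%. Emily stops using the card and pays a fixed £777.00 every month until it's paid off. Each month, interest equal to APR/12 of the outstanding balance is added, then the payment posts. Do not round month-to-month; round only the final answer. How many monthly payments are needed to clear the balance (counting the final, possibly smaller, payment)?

10 months

Monthly rate r = 20.4%/12 = 1.7% = 0.017.
Recurrence: B ← B·(1+r) − £777.00.
Month 1: interest £112.43; balance after payment £5,949.02.
Month 2: interest £101.13; balance after payment £5,273.15.
Closed form: n = −ln(1 − rB₀/P)/ln(1+r) = −ln(0.8553)/ln(1.017) ≈ 9.272, so the balance reaches zero during payment 10.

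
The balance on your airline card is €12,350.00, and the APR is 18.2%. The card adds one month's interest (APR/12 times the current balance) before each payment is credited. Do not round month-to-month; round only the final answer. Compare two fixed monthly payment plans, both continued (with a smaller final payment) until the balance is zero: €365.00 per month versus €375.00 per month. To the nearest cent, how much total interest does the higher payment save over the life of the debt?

Monthly rate r = 18.2%/12 = 1.51667% = 0.0151667.
At €365.00/mo: n = ⌈−ln(1 − rB₀/P)/ln(1+r)⌉ = 48 payments (last €300.25); total interest = total paid − €12,350.00 = €5,105.25.
At €375.00/mo: 46 payments (last €367.50); total interest €4,892.50.
Interest saved = €5,105.25 − €4,892.50 = €212.75.

€212.75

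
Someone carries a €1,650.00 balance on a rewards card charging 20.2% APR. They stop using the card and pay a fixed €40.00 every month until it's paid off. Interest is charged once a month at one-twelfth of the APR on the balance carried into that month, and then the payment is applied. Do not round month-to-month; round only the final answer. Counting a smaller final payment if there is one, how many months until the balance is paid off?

Monthly rate r = 20.2%/12 = 1.68333% = 0.0168333.
Recurrence: B ← B·(1+r) − €40.00.
Month 1: interest €27.77; balance after payment €1,637.78.
Month 2: interest €27.57; balance after payment €1,625.34.
Closed form: n = −ln(1 − rB₀/P)/ln(1+r) = −ln(0.30563)/ln(1.01683) ≈ 71.011, so the balance reaches zero during payment 72.

72 payments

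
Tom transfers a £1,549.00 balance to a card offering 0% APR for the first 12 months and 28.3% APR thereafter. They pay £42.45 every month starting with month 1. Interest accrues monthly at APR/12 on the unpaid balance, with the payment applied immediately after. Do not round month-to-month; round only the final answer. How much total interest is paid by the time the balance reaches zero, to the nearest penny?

Promo months 1–12 at r₀ = 0%/12 = 0; months 13+ at r₁ = 28.3%/12 = 0.0235833.
After month 12 (no interest yet): B = £1,549.00 − 12·£42.45 = £1,039.60.
Then at r₁ with £42.45/mo: n₂ = −ln(1 − r₁·B/P)/ln(1+r₁) ≈ 36.97 → 37 more payments.
Total paid = 48·£42.45 + £41.09 = £2,078.69; interest = £2,078.69 − £1,549.00 = £529.69.

£529.69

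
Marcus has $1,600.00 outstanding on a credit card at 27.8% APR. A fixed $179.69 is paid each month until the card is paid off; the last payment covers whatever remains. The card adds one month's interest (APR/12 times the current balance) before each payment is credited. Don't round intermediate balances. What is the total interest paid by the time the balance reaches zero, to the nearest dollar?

Monthly rate r = 27.8%/12 = 2.31667% = 0.0231667.
Payoff takes n = ⌈−ln(1 − rB₀/P)/ln(1+r)⌉ = ⌈10.087⌉ = 11 payments; the last is $15.87.
Total paid = 10·$179.69 + $15.87 = $1,812.77.
Total interest = total paid − principal = $1,812.77 − $1,600.00 = $212.77.

$213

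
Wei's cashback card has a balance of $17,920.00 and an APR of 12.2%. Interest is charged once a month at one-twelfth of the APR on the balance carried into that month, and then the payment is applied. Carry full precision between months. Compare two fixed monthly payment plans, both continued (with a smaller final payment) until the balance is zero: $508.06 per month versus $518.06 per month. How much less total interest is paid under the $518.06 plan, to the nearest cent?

$110.59

Monthly rate r = 12.2%/12 = 1.01667% = 0.0101667.
At $508.06/mo: n = ⌈−ln(1 − rB₀/P)/ln(1+r)⌉ = 44 payments (last $458.87); total interest = total paid − $17,920.00 = $4,385.45.
At $518.06/mo: 43 payments (last $436.34); total interest $4,274.86.
Interest saved = $4,385.45 − $4,274.86 = $110.59.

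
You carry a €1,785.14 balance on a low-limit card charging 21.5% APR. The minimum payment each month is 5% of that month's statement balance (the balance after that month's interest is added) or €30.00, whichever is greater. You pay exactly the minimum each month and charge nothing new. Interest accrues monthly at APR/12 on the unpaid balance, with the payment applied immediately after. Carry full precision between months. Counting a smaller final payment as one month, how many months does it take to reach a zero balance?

58 months

Monthly rate r = 21.5%/12 = 1.79167% = 0.0179167.
While 5% of the post-interest balance exceeds €30.00, each month B ← (B·(1+r))·(1 − 0.05), i.e. B shrinks by the factor (1+r)·0.95 = 0.96702.
This holds for months 1–34. Entering month 35 the balance is €570.81; 5% of the post-interest balance is now below €30.00, so the flat €30.00 minimum applies from here.
From month 35 a fixed €30.00 at rate r clears €570.81 in 24 more payments. Total: 34 + 24 = 58 months.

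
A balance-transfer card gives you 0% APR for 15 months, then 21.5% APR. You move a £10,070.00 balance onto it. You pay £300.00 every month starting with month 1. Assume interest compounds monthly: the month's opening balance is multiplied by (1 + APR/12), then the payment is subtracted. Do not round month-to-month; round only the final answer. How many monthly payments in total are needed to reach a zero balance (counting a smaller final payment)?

Promo months 1–15 at r₀ = 0%/12 = 0; months 16+ at r₁ = 21.5%/12 = 0.0179167.
After month 15 (no interest yet): B = £10,070.00 − 15·£300.00 = £5,570.00.
Then at r₁ with £300.00/mo: n₂ = −ln(1 − r₁·B/P)/ln(1+r₁) ≈ 22.78 → 23 more payments.

38 months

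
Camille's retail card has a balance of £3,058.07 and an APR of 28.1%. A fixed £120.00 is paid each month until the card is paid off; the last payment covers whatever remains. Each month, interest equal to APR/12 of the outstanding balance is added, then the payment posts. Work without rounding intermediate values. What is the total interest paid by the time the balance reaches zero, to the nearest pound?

£1,651

Monthly rate r = 28.1%/12 = 2.34167% = 0.0234167.
Payoff takes n = ⌈−ln(1 − rB₀/P)/ln(1+r)⌉ = ⌈39.236⌉ = 40 payments; the last is £28.63.
Total paid = 39·£120.00 + £28.63 = £4,708.63.
Total interest = total paid − principal = £4,708.63 − £3,058.07 = £1,650.56.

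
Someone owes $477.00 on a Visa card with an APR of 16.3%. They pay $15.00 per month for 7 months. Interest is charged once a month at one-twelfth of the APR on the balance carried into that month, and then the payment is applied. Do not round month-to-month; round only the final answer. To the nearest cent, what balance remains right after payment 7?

Monthly rate r = 16.3%/12 = 1.35833% = 0.0135833.
Each month: B ← B·(1+r) − $15.00.
Month 1: interest $6.48; balance after payment $468.48.
Month 2: interest $6.36; balance after payment $459.84.
Month 3: interest $6.25; balance after payment $451.09.
Month 4: interest $6.13; balance after payment $442.22.
Month 5: interest $6.01; balance after payment $433.22.
Month 6: interest $5.88; balance after payment $424.11.
Month 7: interest $5.76; balance after payment $414.87.

$414.87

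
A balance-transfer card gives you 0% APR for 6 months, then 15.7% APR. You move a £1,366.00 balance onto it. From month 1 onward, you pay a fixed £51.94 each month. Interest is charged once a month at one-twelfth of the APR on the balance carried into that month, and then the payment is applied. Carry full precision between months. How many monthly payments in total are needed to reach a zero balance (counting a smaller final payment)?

Promo months 1–6 at r₀ = 0%/12 = 0; months 7+ at r₁ = 15.7%/12 = 0.0130833.
After month 6 (no interest yet): B = £1,366.00 − 6·£51.94 = £1,054.36.
Then at r₁ with £51.94/mo: n₂ = −ln(1 − r₁·B/P)/ln(1+r₁) ≈ 23.75 → 24 more payments.

30 months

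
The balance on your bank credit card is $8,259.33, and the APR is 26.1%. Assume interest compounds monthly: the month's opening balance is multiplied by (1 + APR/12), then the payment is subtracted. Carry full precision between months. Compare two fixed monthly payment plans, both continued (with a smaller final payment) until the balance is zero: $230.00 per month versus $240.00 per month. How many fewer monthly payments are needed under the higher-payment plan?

6 fewer payments

Monthly rate r = 26.1%/12 = 2.175% = 0.02175.
At $230.00/mo: n = ⌈−ln(1 − rB₀/P)/ln(1+r)⌉ = 71 payments (last $136.48); total interest = total paid − $8,259.33 = $7,977.15.
At $240.00/mo: 65 payments (last $36.49); total interest $7,137.16.
Payments saved = 71 − 65 = 6.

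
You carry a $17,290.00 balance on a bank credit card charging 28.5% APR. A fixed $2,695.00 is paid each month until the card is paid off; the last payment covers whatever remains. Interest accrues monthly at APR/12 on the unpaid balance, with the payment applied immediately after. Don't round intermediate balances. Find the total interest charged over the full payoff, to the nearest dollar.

Monthly rate r = 28.5%/12 = 2.375% = 0.02375.
Payoff takes n = ⌈−ln(1 − rB₀/P)/ln(1+r)⌉ = ⌈7.043⌉ = 8 payments; the last is $116.66.
Total paid = 7·$2,695.00 + $116.66 = $18,981.66.
Total interest = total paid − principal = $18,981.66 − $17,290.00 = $1,691.66.

$1,692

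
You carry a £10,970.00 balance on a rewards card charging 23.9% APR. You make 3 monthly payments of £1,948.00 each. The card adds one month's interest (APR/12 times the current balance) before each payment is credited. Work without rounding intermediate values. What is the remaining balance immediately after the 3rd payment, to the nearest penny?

£5,677.43

Monthly rate r = 23.9%/12 = 1.99167% = 0.0199167.
Each month: B ← B·(1+r) − £1,948.00.
Month 1: interest £218.49; balance after payment £9,240.49.
Month 2: interest £184.04; balance after payment £7,476.53.
Month 3: interest £148.91; balance after payment £5,677.43.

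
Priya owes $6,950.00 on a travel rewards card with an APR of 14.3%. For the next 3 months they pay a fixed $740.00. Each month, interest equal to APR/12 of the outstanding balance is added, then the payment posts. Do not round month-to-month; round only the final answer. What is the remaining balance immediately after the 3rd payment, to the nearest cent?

$4,954.88

Monthly rate r = 14.3%/12 = 1.19167% = 0.0119167.
Each month: B ← B·(1+r) − $740.00.
Month 1: interest $82.82; balance after payment $6,292.82.
Month 2: interest $74.99; balance after payment $5,627.81.
Month 3: interest $67.06; balance after payment $4,954.88.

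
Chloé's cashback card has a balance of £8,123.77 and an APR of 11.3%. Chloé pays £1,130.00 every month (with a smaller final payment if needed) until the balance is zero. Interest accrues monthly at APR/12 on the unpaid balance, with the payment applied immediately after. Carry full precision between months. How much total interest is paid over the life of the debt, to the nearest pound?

Monthly rate r = 11.3%/12 = 0.941667% = 0.00941667.
Payoff takes n = ⌈−ln(1 − rB₀/P)/ln(1+r)⌉ = ⌈7.479⌉ = 8 payments; the last is £542.69.
Total paid = 7·£1,130.00 + £542.69 = £8,452.69.
Total interest = total paid − principal = £8,452.69 − £8,123.77 = £328.92.

£329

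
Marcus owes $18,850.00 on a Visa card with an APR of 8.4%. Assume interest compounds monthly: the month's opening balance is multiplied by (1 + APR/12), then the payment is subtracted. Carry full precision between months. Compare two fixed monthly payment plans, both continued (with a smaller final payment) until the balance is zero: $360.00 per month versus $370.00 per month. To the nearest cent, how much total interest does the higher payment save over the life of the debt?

$168.65

Monthly rate r = 8.4%/12 = 0.7% = 0.007.
At $360.00/mo: n = ⌈−ln(1 − rB₀/P)/ln(1+r)⌉ = 66 payments (last $161.55); total interest = total paid − $18,850.00 = $4,711.55.
At $370.00/mo: 64 payments (last $82.90); total interest $4,542.90.
Interest saved = $4,711.55 − $4,542.90 = $168.65.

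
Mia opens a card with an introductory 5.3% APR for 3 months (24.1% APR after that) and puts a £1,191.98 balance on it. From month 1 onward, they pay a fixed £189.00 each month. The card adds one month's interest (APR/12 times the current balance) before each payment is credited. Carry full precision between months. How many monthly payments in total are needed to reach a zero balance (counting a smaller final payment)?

Promo months 1–3 at r₀ = 5.3%/12 = 0.00441667; months 4+ at r₁ = 24.1%/12 = 0.0200833.
After month 3: iterate B ← B·(1+r₀) − £189.00 for 3 months → £638.34.
Then at r₁ with £189.00/mo: n₂ = −ln(1 − r₁·B/P)/ln(1+r₁) ≈ 3.53 → 4 more payments.

7 payments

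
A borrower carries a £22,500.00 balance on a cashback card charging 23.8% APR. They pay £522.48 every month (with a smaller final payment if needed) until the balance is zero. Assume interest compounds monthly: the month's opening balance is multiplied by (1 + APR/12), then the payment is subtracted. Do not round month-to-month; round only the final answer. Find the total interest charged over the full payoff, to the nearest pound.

Monthly rate r = 23.8%/12 = 1.98333% = 0.0198333.
Payoff takes n = ⌈−ln(1 − rB₀/P)/ln(1+r)⌉ = ⌈98.010⌉ = 99 payments; the last is £5.06.
Total paid = 98·£522.48 + £5.06 = £51,208.10.
Total interest = total paid − principal = £51,208.10 − £22,500.00 = £28,708.10.

£28,708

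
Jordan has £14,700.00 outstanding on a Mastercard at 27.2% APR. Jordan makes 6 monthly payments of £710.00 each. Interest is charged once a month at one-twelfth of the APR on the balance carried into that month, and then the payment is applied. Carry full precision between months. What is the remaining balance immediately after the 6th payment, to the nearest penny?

£12,307.15

Monthly rate r = 27.2%/12 = 2.26667% = 0.0226667.
Each month: B ← B·(1+r) − £710.00.
Month 1: interest £333.20; balance after payment £14,323.20.
Month 2: interest £324.66; balance after payment £13,937.86.
Month 3: interest £315.92; balance after payment £13,543.78.
Month 4: interest £306.99; balance after payment £13,140.78.
Month 5: interest £297.86; balance after payment £12,728.63.
Month 6: interest £288.52; balance after payment £12,307.15.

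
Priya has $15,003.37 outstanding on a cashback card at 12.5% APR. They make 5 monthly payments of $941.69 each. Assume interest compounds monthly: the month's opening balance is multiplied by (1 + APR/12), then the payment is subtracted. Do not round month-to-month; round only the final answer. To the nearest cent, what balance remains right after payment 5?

$10,993.68

Monthly rate r = 12.5%/12 = 1.04167% = 0.0104167.
Each month: B ← B·(1+r) − $941.69.
Month 1: interest $156.29; balance after payment $14,217.97.
Month 2: interest $148.10; balance after payment $13,424.38.
Month 3: interest $139.84; balance after payment $12,622.53.
Month 4: interest $131.48; balance after payment $11,812.32.
Month 5: interest $123.05; balance after payment $10,993.68.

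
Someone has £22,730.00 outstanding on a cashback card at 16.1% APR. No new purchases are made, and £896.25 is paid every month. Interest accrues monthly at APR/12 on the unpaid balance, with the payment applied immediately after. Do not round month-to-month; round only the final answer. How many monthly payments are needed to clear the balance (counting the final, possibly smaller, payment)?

32 months

Monthly rate r = 16.1%/12 = 1.34167% = 0.0134167.
Recurrence: B ← B·(1+r) − £896.25.
Month 1: interest £304.96; balance after payment £22,138.71.
Month 2: interest £297.03; balance after payment £21,539.49.
Closed form: n = −ln(1 − rB₀/P)/ln(1+r) = −ln(0.65974)/ln(1.01342) ≈ 31.207, so the balance reaches zero during payment 32.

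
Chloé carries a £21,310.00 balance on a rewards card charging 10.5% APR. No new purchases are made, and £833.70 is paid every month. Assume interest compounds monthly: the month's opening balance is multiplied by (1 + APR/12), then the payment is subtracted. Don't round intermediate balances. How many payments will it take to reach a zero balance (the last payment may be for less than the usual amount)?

30 payments

Monthly rate r = 10.5%/12 = 0.875% = 0.00875.
Recurrence: B ← B·(1+r) − £833.70.
Month 1: interest £186.46; balance after payment £20,662.76.
Month 2: interest £180.80; balance after payment £20,009.86.
Closed form: n = −ln(1 − rB₀/P)/ln(1+r) = −ln(0.77634)/ln(1.00875) ≈ 29.059, so the balance reaches zero during payment 30.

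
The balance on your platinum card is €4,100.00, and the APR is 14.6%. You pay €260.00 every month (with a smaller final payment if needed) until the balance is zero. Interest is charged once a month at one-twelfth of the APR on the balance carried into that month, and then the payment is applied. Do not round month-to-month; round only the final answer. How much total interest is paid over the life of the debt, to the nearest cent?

€480.19

Monthly rate r = 14.6%/12 = 1.21667% = 0.0121667.
Payoff takes n = ⌈−ln(1 − rB₀/P)/ln(1+r)⌉ = ⌈17.615⌉ = 18 payments; the last is €160.19.
Total paid = 17·€260.00 + €160.19 = €4,580.19.
Total interest = total paid − principal = €4,580.19 − €4,100.00 = €480.19.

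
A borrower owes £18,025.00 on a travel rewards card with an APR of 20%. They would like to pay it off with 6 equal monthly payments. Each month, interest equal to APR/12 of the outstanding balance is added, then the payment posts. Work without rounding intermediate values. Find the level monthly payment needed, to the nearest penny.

£3,181.82

Monthly rate r = 20%/12 = 1.66667% = 0.0166667.
Level-payment amortization: P = B₀·r / (1 − (1+r)^(−n)) = 18025.00·0.0166667 / (1 − 1.01667^(−6)).
Denominator 1 − (1+r)^(−6) = 0.0944165182.
P = 300.417 / 0.0944165182 ≈ 3181.82.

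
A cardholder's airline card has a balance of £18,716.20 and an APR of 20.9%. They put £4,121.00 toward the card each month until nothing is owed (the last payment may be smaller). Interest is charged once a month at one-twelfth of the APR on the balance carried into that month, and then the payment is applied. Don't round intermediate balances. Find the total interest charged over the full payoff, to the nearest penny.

£957.29

Monthly rate r = 20.9%/12 = 1.74167% = 0.0174167.
Payoff takes n = ⌈−ln(1 − rB₀/P)/ln(1+r)⌉ = ⌈4.772⌉ = 5 payments; the last is £3,189.49.
Total paid = 4·£4,121.00 + £3,189.49 = £19,673.49.
Total interest = total paid − principal = £19,673.49 − £18,716.20 = £957.29.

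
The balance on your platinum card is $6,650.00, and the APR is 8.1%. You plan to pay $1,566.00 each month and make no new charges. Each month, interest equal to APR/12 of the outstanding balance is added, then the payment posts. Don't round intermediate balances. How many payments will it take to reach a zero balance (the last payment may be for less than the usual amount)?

Monthly rate r = 8.1%/12 = 0.675% = 0.00675.
Recurrence: B ← B·(1+r) − $1,566.00.
Month 1: interest $44.89; balance after payment $5,128.89.
Month 2: interest $34.62; balance after payment $3,597.51.
Month 3: interest $24.28; balance after payment $2,055.79.
Month 4: interest $13.88; balance after payment $503.67.
Month 5: interest $3.40; balance after payment $0.00.

5 payments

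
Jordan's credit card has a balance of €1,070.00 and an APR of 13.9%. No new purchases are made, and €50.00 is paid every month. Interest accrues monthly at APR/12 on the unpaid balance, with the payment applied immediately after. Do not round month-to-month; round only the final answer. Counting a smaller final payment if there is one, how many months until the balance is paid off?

25 payments

Monthly rate r = 13.9%/12 = 1.15833% = 0.0115833.
Recurrence: B ← B·(1+r) − €50.00.
Month 1: interest €12.39; balance after payment €1,032.39.
Month 2: interest €11.96; balance after payment €994.35.
Closed form: n = −ln(1 − rB₀/P)/ln(1+r) = −ln(0.75212)/ln(1.01158) ≈ 24.735, so the balance reaches zero during payment 25.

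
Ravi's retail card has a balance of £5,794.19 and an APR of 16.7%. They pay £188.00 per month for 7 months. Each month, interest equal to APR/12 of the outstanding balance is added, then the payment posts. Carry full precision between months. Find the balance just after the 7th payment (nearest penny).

Monthly rate r = 16.7%/12 = 1.39167% = 0.0139167.
Each month: B ← B·(1+r) − £188.00.
Month 1: interest £80.64; balance after payment £5,686.83.
Month 2: interest £79.14; balance after payment £5,577.97.
Month 3: interest £77.63; balance after payment £5,467.59.
Month 4: interest £76.09; balance after payment £5,355.68.
Month 5: interest £74.53; balance after payment £5,242.22.
Month 6: interest £72.95; balance after payment £5,127.17.
Month 7: interest £71.35; balance after payment £5,010.53.

£5,010.53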